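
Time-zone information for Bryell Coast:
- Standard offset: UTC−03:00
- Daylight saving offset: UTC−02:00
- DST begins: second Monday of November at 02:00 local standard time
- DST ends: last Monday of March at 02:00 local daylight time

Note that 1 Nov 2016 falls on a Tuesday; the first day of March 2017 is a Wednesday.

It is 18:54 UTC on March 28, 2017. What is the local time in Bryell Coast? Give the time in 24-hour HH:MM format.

15:54

1 November 2016 is a Tuesday, so the first Monday is November 7 and the second is November 14.
1 March 2017 is a Wednesday, so Mondays fall on 6, 13, 20, 27; the last is March 27.
At the standard offset (UTC−03:00), 18:54 UTC − 3h = 15:54 Bryell Coast standard time.
The standard-time date in Bryell Coast, March 28, 2017, does not fall between 14 November 2016 and 27 March 2017, so daylight saving is not in effect and Bryell Coast is at UTC−03:00.
18:54 UTC − 3h = 15:54 local.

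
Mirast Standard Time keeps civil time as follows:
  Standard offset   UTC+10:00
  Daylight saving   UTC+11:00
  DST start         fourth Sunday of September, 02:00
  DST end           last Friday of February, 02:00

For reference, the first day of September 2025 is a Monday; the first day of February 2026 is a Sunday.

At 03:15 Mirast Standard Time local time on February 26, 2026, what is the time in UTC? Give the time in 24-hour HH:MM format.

16:15

1 September 2025 is a Monday, so the first Sunday is September 7 and the fourth is September 28.
1 February 2026 is a Sunday, so Fridays fall on 6, 13, 20, 27; the last is February 27.
February 26, 2026 falls between 28 September 2025 and 27 February 2026, so daylight saving is in effect and Mirast Standard Time is at UTC+11:00.
03:15 local − 11h = 16:15 UTC (rolling into the previous day, 25 February 2026).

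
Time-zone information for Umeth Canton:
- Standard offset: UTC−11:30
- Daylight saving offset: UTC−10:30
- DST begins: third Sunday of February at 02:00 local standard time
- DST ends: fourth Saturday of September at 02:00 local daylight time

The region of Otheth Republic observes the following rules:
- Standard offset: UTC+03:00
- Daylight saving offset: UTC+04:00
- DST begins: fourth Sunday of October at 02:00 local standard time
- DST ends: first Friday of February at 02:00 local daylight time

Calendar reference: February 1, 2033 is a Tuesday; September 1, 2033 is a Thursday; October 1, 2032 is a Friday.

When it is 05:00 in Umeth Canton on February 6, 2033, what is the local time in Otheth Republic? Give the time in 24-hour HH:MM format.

1 February 2033 is a Tuesday, so the first Sunday is February 6 and the third is February 20.
1 September 2033 is a Thursday, so the first Saturday is September 3 and the fourth is September 24.
February 6, 2033 does not fall between 20 February and 24 September, so daylight saving is not in effect and Umeth Canton is at UTC−11:30.
05:00 Umeth Canton + 11h30m = 16:30 UTC.
1 October 2032 is a Friday, so the first Sunday is October 3 and the fourth is October 24.
1 February 2033 is a Tuesday, so the first Friday is February 4.
At the standard offset (UTC+03:00), 16:30 UTC + 3h = 19:30 Otheth Republic standard time.
Daylight saving runs 24 October 2032 – 4 February 2033; the standard-time date in Otheth Republic, February 6, 2033, is outside that window, so Otheth Republic is on standard time at UTC+03:00.
16:30 UTC + 3h = 19:30 Otheth Republic.

19:30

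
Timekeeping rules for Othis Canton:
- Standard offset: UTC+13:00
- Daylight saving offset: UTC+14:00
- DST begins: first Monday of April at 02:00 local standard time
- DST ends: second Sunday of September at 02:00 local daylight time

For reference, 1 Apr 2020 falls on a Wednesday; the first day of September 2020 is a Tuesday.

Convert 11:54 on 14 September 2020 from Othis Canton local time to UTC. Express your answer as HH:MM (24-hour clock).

22:54

1 April 2020 is a Wednesday, so the first Monday is April 6.
1 September 2020 is a Tuesday, so the first Sunday is September 6 and the second is September 13.
14 September 2020 is outside the daylight-saving period (6 April – 13 September), so Othis Canton is on standard time, UTC+13:00.
11:54 local − 13h = 22:54 UTC (rolling into the previous day, 13 September 2020).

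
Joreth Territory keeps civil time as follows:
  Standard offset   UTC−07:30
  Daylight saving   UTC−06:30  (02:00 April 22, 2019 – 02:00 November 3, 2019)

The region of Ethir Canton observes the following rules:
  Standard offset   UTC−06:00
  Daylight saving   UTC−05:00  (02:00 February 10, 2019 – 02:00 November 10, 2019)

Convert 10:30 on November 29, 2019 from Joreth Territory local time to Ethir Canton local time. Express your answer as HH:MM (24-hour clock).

12:00

Daylight saving runs 22 April – 3 November; November 29, 2019 is outside that window, so Joreth Territory is on standard time at UTC−07:30.
10:30 Joreth Territory + 7h30m = 18:00 UTC.
At the standard offset (UTC−06:00), 18:00 UTC − 6h = 12:00 Ethir Canton standard time.
The standard-time date in Ethir Canton, November 29, 2019, does not fall between 10 February and 10 November, so daylight saving is not in effect and Ethir Canton is at UTC−06:00.
18:00 UTC − 6h = 12:00 Ethir Canton.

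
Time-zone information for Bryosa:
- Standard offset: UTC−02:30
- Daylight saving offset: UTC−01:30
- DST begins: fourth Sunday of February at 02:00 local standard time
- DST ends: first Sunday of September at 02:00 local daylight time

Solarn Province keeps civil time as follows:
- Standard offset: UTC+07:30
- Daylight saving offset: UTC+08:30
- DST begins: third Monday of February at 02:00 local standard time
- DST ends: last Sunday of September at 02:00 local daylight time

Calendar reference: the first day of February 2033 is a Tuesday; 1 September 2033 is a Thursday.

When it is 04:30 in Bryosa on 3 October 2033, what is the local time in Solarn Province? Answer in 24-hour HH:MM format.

14:30

1 February 2033 is a Tuesday, so the first Sunday is February 6 and the fourth is February 27.
1 September 2033 is a Thursday, so the first Sunday is September 4.
Daylight saving runs 27 February – 4 September; 3 October 2033 is outside that window, so Bryosa is on standard time at UTC−02:30.
04:30 Bryosa + 2h30m = 07:00 UTC.
1 February 2033 is a Tuesday, so the first Monday is February 7 and the third is February 21.
1 September 2033 is a Thursday, so Sundays fall on 4, 11, 18, 25; the last is September 25.
At the standard offset (UTC+07:30), 07:00 UTC + 7h30m = 14:30 Solarn Province standard time.
The standard-time date in Solarn Province, 3 October 2033, does not fall between 21 February and 25 September, so daylight saving is not in effect and Solarn Province is at UTC+07:30.
07:00 UTC + 7h30m = 14:30 Solarn Province.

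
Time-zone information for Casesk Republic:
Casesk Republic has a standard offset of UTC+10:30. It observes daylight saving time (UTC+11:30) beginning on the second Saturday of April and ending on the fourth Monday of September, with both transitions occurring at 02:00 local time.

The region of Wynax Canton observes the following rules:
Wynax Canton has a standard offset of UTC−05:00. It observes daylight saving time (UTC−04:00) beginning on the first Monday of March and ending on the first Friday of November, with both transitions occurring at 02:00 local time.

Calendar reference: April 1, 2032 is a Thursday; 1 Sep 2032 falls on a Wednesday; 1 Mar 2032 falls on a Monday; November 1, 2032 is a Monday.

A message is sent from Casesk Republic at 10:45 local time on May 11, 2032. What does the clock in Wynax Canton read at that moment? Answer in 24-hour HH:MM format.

19:15

1 April 2032 is a Thursday, so the first Saturday is April 3 and the second is April 10.
1 September 2032 is a Wednesday, so the first Monday is September 6 and the fourth is September 27.
Daylight saving runs 10 April – 27 September; May 11, 2032 is inside that window, so Casesk Republic is at UTC+11:30.
10:45 Casesk Republic − 11h30m = 23:15 UTC (rolling into the previous day, 10 May 2032).
1 March 2032 is a Monday, so the first Monday is March 1.
1 November 2032 is a Monday, so the first Friday is November 5.
At the standard offset (UTC−05:00), 23:15 UTC − 5h = 18:15 Wynax Canton standard time.
Daylight saving runs 1 March – 5 November; the standard-time date in Wynax Canton, May 10, 2032, is inside that window, so Wynax Canton is at UTC−04:00.
23:15 UTC − 4h = 19:15 Wynax Canton.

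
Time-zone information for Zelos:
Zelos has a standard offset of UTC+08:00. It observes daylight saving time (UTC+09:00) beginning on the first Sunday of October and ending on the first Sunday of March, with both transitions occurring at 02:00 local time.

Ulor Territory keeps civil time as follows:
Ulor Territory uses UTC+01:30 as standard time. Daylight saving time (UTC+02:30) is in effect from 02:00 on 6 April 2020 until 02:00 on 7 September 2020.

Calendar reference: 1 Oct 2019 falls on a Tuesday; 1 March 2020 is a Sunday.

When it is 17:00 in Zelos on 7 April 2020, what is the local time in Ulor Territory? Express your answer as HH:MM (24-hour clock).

11:30

1 October 2019 is a Tuesday, so the first Sunday is October 6.
1 March 2020 is a Sunday, so the first Sunday is March 1.
7 April 2020 is outside the daylight-saving period (6 October 2019 – 1 March 2020), so Zelos is on standard time, UTC+08:00.
17:00 Zelos − 8h = 09:00 UTC.
At the standard offset (UTC+01:30), 09:00 UTC + 1h30m = 10:30 Ulor Territory standard time.
The standard-time date in Ulor Territory, 7 April 2020, lies within the daylight-saving period (6 April – 7 September), so Ulor Territory is on daylight time, UTC+02:30.
09:00 UTC + 2h30m = 11:30 Ulor Territory.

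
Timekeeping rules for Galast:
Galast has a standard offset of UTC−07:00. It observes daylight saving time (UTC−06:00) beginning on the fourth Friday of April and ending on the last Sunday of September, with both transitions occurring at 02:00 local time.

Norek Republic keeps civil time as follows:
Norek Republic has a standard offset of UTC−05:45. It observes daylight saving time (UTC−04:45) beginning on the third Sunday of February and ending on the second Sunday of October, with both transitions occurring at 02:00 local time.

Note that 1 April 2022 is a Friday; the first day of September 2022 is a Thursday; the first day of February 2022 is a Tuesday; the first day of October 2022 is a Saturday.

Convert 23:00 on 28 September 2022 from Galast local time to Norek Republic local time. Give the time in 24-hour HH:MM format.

01:15

1 April 2022 is a Friday, so the first Friday is April 1 and the fourth is April 22.
1 September 2022 is a Thursday, so Sundays fall on 4, 11, 18, 25; the last is September 25.
28 September 2022 does not fall between 22 April and 25 September, so daylight saving is not in effect and Galast is at UTC−07:00.
23:00 Galast + 7h = 06:00 UTC (rolling into the next day, 29 September 2022).
1 February 2022 is a Tuesday, so the first Sunday is February 6 and the third is February 20.
1 October 2022 is a Saturday, so the first Sunday is October 2 and the second is October 9.
At the standard offset (UTC−05:45), 06:00 UTC − 5h45m = 00:15 Norek Republic standard time.
The standard-time date in Norek Republic, 29 September 2022, lies within the daylight-saving period (20 February – 9 October), so Norek Republic is on daylight time, UTC−04:45.
06:00 UTC − 4h45m = 01:15 Norek Republic.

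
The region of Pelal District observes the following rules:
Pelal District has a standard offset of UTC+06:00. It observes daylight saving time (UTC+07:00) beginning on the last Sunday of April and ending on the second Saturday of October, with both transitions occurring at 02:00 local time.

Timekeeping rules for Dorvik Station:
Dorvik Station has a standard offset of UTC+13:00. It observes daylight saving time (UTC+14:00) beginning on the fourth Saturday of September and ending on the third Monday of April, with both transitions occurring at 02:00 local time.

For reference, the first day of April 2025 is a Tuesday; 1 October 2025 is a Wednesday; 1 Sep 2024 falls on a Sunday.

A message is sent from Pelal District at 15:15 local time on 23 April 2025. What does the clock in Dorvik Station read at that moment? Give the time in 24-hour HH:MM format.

22:15

1 April 2025 is a Tuesday, so Sundays fall on 6, 13, 20, 27; the last is April 27.
1 October 2025 is a Wednesday, so the first Saturday is October 4 and the second is October 11.
Daylight saving runs 27 April – 11 October; 23 April 2025 is outside that window, so Pelal District is on standard time at UTC+06:00.
15:15 Pelal District − 6h = 09:15 UTC.
1 September 2024 is a Sunday, so the first Saturday is September 7 and the fourth is September 28.
1 April 2025 is a Tuesday, so the first Monday is April 7 and the third is April 21.
At the standard offset (UTC+13:00), 09:15 UTC + 13h = 22:15 Dorvik Station standard time.
The standard-time date in Dorvik Station, 23 April 2025, is outside the daylight-saving period (28 September 2024 – 21 April 2025), so Dorvik Station is on standard time, UTC+13:00.
09:15 UTC + 13h = 22:15 Dorvik Station.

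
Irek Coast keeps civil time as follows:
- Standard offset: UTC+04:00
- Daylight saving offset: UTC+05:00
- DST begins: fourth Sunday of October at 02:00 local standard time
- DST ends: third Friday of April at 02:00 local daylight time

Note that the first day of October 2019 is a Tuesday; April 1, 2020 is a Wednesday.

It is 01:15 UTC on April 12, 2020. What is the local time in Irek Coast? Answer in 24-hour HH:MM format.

1 October 2019 is a Tuesday, so the first Sunday is October 6 and the fourth is October 27.
1 April 2020 is a Wednesday, so the first Friday is April 3 and the third is April 17.
At the standard offset (UTC+04:00), 01:15 UTC + 4h = 05:15 Irek Coast standard time.
The standard-time date in Irek Coast, April 12, 2020, lies within the daylight-saving period (27 October 2019 – 17 April 2020), so Irek Coast is on daylight time, UTC+05:00.
01:15 UTC + 5h = 06:15 local.

06:15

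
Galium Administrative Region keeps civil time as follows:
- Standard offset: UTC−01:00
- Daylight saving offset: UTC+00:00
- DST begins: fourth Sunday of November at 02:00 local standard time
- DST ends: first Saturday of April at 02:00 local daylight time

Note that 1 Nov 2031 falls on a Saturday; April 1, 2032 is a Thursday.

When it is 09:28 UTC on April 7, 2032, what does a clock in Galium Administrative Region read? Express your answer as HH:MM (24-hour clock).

1 November 2031 is a Saturday, so the first Sunday is November 2 and the fourth is November 23.
1 April 2032 is a Thursday, so the first Saturday is April 3.
At the standard offset (UTC−01:00), 09:28 UTC − 1h = 08:28 Galium Administrative Region standard time.
The standard-time date in Galium Administrative Region, April 7, 2032, is outside the daylight-saving period (23 November 2031 – 3 April 2032), so Galium Administrative Region is on standard time, UTC−01:00.
09:28 UTC − 1h = 08:28 local.

08:28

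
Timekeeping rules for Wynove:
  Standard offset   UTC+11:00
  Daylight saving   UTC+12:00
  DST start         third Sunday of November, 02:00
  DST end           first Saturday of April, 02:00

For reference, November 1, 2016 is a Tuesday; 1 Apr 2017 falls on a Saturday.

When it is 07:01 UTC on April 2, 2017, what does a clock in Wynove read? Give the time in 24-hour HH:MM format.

18:01

1 November 2016 is a Tuesday, so the first Sunday is November 6 and the third is November 20.
1 April 2017 is a Saturday, so the first Saturday is April 1.
At the standard offset (UTC+11:00), 07:01 UTC + 11h = 18:01 Wynove standard time.
The standard-time date in Wynove, April 2, 2017, is outside the daylight-saving period (20 November 2016 – 1 April 2017), so Wynove is on standard time, UTC+11:00.
07:01 UTC + 11h = 18:01 local.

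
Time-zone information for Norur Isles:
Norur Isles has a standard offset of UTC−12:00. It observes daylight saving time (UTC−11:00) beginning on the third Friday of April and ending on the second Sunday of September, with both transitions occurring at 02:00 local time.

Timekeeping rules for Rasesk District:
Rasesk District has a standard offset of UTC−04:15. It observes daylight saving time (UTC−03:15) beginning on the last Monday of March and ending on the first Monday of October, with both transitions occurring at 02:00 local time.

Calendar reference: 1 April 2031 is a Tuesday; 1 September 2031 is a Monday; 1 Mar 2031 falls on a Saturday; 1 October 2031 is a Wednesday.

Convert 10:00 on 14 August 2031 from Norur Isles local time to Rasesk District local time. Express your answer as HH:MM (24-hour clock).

1 April 2031 is a Tuesday, so the first Friday is April 4 and the third is April 18.
1 September 2031 is a Monday, so the first Sunday is September 7 and the second is September 14.
Daylight saving runs 18 April – 14 September; 14 August 2031 is inside that window, so Norur Isles is at UTC−11:00.
10:00 Norur Isles + 11h = 21:00 UTC.
1 March 2031 is a Saturday, so Mondays fall on 3, 10, 17, 24, 31; the last is March 31.
1 October 2031 is a Wednesday, so the first Monday is October 6.
At the standard offset (UTC−04:15), 21:00 UTC − 4h15m = 16:45 Rasesk District standard time.
Daylight saving runs 31 March – 6 October; the standard-time date in Rasesk District, 14 August 2031, is inside that window, so Rasesk District is at UTC−03:15.
21:00 UTC − 3h15m = 17:45 Rasesk District.

17:45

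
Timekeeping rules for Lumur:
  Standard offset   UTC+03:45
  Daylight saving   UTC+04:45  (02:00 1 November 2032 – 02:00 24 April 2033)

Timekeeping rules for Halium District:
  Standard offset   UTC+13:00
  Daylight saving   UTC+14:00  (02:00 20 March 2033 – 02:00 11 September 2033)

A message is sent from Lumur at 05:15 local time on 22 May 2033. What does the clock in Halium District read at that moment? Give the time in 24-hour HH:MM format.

Daylight saving runs 1 November 2032 – 24 April 2033; 22 May 2033 is outside that window, so Lumur is on standard time at UTC+03:45.
05:15 Lumur − 3h45m = 01:30 UTC.
At the standard offset (UTC+13:00), 01:30 UTC + 13h = 14:30 Halium District standard time.
Daylight saving runs 20 March – 11 September; the standard-time date in Halium District, 22 May 2033, is inside that window, so Halium District is at UTC+14:00.
01:30 UTC + 14h = 15:30 Halium District.

15:30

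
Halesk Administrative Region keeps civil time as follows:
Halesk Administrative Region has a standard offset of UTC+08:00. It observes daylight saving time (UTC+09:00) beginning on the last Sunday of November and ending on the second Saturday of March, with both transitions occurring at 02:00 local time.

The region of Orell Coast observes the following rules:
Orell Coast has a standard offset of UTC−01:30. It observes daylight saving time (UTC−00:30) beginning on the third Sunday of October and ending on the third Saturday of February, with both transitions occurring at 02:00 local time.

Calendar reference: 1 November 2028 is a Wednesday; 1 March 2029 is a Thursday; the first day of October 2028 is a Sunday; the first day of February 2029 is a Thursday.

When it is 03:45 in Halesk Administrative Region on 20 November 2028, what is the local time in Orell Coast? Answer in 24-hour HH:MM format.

19:15

1 November 2028 is a Wednesday, so Sundays fall on 5, 12, 19, 26; the last is November 26.
1 March 2029 is a Thursday, so the first Saturday is March 3 and the second is March 10.
Daylight saving runs 26 November 2028 – 10 March 2029; 20 November 2028 is outside that window, so Halesk Administrative Region is on standard time at UTC+08:00.
03:45 Halesk Administrative Region − 8h = 19:45 UTC (rolling into the previous day, 19 November 2028).
1 October 2028 is a Sunday, so the first Sunday is October 1 and the third is October 15.
1 February 2029 is a Thursday, so the first Saturday is February 3 and the third is February 17.
At the standard offset (UTC−01:30), 19:45 UTC − 1h30m = 18:15 Orell Coast standard time.
The standard-time date in Orell Coast, 19 November 2028, lies within the daylight-saving period (15 October 2028 – 17 February 2029), so Orell Coast is on daylight time, UTC−00:30.
19:45 UTC − 0h30m = 19:15 Orell Coast.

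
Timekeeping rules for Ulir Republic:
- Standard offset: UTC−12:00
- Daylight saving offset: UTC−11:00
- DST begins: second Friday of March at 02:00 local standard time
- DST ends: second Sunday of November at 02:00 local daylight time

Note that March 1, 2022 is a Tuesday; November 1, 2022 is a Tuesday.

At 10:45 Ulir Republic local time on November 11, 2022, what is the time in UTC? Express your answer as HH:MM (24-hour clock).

1 March 2022 is a Tuesday, so the first Friday is March 4 and the second is March 11.
1 November 2022 is a Tuesday, so the first Sunday is November 6 and the second is November 13.
November 11, 2022 falls between 11 March and 13 November, so daylight saving is in effect and Ulir Republic is at UTC−11:00.
10:45 local + 11h = 21:45 UTC.

21:45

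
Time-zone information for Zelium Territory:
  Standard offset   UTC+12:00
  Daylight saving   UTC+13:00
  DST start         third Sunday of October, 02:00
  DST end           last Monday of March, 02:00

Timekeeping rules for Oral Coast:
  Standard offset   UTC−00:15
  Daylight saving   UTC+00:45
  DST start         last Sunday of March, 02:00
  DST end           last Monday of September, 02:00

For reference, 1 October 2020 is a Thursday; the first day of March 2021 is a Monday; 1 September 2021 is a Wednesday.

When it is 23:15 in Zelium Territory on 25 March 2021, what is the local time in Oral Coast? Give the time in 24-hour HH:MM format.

1 October 2020 is a Thursday, so the first Sunday is October 4 and the third is October 18.
1 March 2021 is a Monday, so Mondays fall on 1, 8, 15, 22, 29; the last is March 29.
Daylight saving runs 18 October 2020 – 29 March 2021; 25 March 2021 is inside that window, so Zelium Territory is at UTC+13:00.
23:15 Zelium Territory − 13h = 10:15 UTC.
1 March 2021 is a Monday, so Sundays fall on 7, 14, 21, 28; the last is March 28.
1 September 2021 is a Wednesday, so Mondays fall on 6, 13, 20, 27; the last is September 27.
At the standard offset (UTC−00:15), 10:15 UTC − 0h15m = 10:00 Oral Coast standard time.
The standard-time date in Oral Coast, 25 March 2021, is outside the daylight-saving period (28 March – 27 September), so Oral Coast is on standard time, UTC−00:15.
10:15 UTC − 0h15m = 10:00 Oral Coast.

10:00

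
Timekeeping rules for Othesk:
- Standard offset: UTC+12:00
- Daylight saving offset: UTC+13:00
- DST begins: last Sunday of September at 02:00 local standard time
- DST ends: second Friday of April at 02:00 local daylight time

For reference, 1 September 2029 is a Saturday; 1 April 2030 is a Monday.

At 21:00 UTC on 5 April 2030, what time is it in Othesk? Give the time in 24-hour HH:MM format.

10:00

1 September 2029 is a Saturday, so Sundays fall on 2, 9, 16, 23, 30; the last is September 30.
1 April 2030 is a Monday, so the first Friday is April 5 and the second is April 12.
At the standard offset (UTC+12:00), 21:00 UTC + 12h = 09:00 Othesk standard time (rolling into the next day, 6 April 2030).
The standard-time date in Othesk, 6 April 2030, lies within the daylight-saving period (30 September 2029 – 12 April 2030), so Othesk is on daylight time, UTC+13:00.
21:00 UTC + 13h = 10:00 local (rolling into the next day, 6 April 2030).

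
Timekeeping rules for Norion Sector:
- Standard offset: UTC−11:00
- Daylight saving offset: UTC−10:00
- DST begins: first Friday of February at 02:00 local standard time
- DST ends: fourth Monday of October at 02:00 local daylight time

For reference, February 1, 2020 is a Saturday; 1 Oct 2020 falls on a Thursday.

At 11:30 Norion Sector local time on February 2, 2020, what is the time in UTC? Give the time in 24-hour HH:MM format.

22:30

1 February 2020 is a Saturday, so the first Friday is February 7.
1 October 2020 is a Thursday, so the first Monday is October 5 and the fourth is October 26.
February 2, 2020 is outside the daylight-saving period (7 February – 26 October), so Norion Sector is on standard time, UTC−11:00.
11:30 local + 11h = 22:30 UTC.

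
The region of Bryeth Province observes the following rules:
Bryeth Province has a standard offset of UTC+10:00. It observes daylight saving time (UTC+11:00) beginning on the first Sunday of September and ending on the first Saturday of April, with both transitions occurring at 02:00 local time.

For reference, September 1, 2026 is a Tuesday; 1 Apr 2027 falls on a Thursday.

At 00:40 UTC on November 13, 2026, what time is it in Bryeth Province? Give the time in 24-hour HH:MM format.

1 September 2026 is a Tuesday, so the first Sunday is September 6.
1 April 2027 is a Thursday, so the first Saturday is April 3.
At the standard offset (UTC+10:00), 00:40 UTC + 10h = 10:40 Bryeth Province standard time.
The standard-time date in Bryeth Province, November 13, 2026, lies within the daylight-saving period (6 September 2026 – 3 April 2027), so Bryeth Province is on daylight time, UTC+11:00.
00:40 UTC + 11h = 11:40 local.

11:40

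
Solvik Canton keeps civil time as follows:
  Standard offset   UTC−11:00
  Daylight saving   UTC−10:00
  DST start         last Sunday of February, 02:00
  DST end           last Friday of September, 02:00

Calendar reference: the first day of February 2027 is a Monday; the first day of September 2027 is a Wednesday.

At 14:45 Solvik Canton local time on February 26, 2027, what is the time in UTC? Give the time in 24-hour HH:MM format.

01:45

1 February 2027 is a Monday, so Sundays fall on 7, 14, 21, 28; the last is February 28.
1 September 2027 is a Wednesday, so Fridays fall on 3, 10, 17, 24; the last is September 24.
February 26, 2027 does not fall between 28 February and 24 September, so daylight saving is not in effect and Solvik Canton is at UTC−11:00.
14:45 local + 11h = 01:45 UTC (rolling into the next day, 27 February 2027).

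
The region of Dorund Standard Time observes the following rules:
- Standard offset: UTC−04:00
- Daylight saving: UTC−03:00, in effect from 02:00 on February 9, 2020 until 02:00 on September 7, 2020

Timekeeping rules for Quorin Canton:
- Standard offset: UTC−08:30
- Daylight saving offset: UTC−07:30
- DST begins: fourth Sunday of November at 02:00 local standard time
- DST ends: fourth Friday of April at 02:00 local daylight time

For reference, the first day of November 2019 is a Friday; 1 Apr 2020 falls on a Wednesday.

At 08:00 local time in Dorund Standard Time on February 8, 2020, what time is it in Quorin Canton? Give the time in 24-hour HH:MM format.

04:30

February 8, 2020 is outside the daylight-saving period (9 February – 7 September), so Dorund Standard Time is on standard time, UTC−04:00.
08:00 Dorund Standard Time + 4h = 12:00 UTC.
1 November 2019 is a Friday, so the first Sunday is November 3 and the fourth is November 24.
1 April 2020 is a Wednesday, so the first Friday is April 3 and the fourth is April 24.
At the standard offset (UTC−08:30), 12:00 UTC − 8h30m = 03:30 Quorin Canton standard time.
The standard-time date in Quorin Canton, February 8, 2020, falls between 24 November 2019 and 24 April 2020, so daylight saving is in effect and Quorin Canton is at UTC−07:30.
12:00 UTC − 7h30m = 04:30 Quorin Canton.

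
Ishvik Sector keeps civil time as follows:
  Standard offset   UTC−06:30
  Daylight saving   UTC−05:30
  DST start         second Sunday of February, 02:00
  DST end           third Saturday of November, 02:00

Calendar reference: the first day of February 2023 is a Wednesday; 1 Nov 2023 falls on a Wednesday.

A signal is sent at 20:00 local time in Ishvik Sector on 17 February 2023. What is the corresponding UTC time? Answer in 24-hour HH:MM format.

01:30

1 February 2023 is a Wednesday, so the first Sunday is February 5 and the second is February 12.
1 November 2023 is a Wednesday, so the first Saturday is November 4 and the third is November 18.
Daylight saving runs 12 February – 18 November; 17 February 2023 is inside that window, so Ishvik Sector is at UTC−05:30.
20:00 local + 5h30m = 01:30 UTC (rolling into the next day, 18 February 2023).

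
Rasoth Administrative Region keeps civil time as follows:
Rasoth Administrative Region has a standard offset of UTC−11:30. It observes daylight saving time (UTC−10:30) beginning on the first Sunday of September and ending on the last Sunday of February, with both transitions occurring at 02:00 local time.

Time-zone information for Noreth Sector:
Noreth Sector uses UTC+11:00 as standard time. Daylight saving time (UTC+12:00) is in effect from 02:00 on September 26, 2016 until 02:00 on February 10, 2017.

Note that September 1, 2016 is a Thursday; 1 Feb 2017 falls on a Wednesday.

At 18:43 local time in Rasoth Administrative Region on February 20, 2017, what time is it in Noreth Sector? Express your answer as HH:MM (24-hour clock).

1 September 2016 is a Thursday, so the first Sunday is September 4.
1 February 2017 is a Wednesday, so Sundays fall on 5, 12, 19, 26; the last is February 26.
Daylight saving runs 4 September 2016 – 26 February 2017; February 20, 2017 is inside that window, so Rasoth Administrative Region is at UTC−10:30.
18:43 Rasoth Administrative Region + 10h30m = 05:13 UTC (rolling into the next day, 21 February 2017).
At the standard offset (UTC+11:00), 05:13 UTC + 11h = 16:13 Noreth Sector standard time.
The standard-time date in Noreth Sector, February 21, 2017, is outside the daylight-saving period (26 September 2016 – 10 February 2017), so Noreth Sector is on standard time, UTC+11:00.
05:13 UTC + 11h = 16:13 Noreth Sector.

16:13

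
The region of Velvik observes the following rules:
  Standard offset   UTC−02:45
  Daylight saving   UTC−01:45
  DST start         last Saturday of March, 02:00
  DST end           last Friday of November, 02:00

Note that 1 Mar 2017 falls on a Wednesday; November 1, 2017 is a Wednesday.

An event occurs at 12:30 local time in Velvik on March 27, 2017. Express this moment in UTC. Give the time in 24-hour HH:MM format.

14:15

1 March 2017 is a Wednesday, so Saturdays fall on 4, 11, 18, 25; the last is March 25.
1 November 2017 is a Wednesday, so Fridays fall on 3, 10, 17, 24; the last is November 24.
Daylight saving runs 25 March – 24 November; March 27, 2017 is inside that window, so Velvik is at UTC−01:45.
12:30 local + 1h45m = 14:15 UTC.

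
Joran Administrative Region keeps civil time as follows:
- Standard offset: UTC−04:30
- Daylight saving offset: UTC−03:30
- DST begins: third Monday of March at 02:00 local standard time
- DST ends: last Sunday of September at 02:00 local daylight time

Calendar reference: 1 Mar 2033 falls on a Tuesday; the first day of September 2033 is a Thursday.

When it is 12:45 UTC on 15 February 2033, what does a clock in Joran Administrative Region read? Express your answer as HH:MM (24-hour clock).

08:15

1 March 2033 is a Tuesday, so the first Monday is March 7 and the third is March 21.
1 September 2033 is a Thursday, so Sundays fall on 4, 11, 18, 25; the last is September 25.
At the standard offset (UTC−04:30), 12:45 UTC − 4h30m = 08:15 Joran Administrative Region standard time.
The standard-time date in Joran Administrative Region, 15 February 2033, does not fall between 21 March and 25 September, so daylight saving is not in effect and Joran Administrative Region is at UTC−04:30.
12:45 UTC − 4h30m = 08:15 local.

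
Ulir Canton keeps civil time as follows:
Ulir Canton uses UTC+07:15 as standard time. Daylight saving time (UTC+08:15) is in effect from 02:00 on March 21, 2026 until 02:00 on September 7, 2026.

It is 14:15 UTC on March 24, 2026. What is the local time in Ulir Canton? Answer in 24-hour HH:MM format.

At the standard offset (UTC+07:15), 14:15 UTC + 7h15m = 21:30 Ulir Canton standard time.
Daylight saving runs 21 March – 7 September; the standard-time date in Ulir Canton, March 24, 2026, is inside that window, so Ulir Canton is at UTC+08:15.
14:15 UTC + 8h15m = 22:30 local.

22:30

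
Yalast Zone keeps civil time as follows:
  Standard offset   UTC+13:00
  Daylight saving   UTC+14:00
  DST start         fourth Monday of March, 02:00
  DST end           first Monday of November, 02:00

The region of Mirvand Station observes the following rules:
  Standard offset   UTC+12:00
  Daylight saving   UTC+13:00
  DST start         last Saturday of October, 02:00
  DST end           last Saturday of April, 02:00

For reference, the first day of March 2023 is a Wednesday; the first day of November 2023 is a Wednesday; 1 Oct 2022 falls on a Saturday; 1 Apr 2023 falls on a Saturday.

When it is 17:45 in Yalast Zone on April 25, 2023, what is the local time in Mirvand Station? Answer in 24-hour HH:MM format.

1 March 2023 is a Wednesday, so the first Monday is March 6 and the fourth is March 27.
1 November 2023 is a Wednesday, so the first Monday is November 6.
April 25, 2023 lies within the daylight-saving period (27 March – 6 November), so Yalast Zone is on daylight time, UTC+14:00.
17:45 Yalast Zone − 14h = 03:45 UTC.
1 October 2022 is a Saturday, so Saturdays fall on 1, 8, 15, 22, 29; the last is October 29.
1 April 2023 is a Saturday, so Saturdays fall on 1, 8, 15, 22, 29; the last is April 29.
At the standard offset (UTC+12:00), 03:45 UTC + 12h = 15:45 Mirvand Station standard time.
The standard-time date in Mirvand Station, April 25, 2023, falls between 29 October 2022 and 29 April 2023, so daylight saving is in effect and Mirvand Station is at UTC+13:00.
03:45 UTC + 13h = 16:45 Mirvand Station.

16:45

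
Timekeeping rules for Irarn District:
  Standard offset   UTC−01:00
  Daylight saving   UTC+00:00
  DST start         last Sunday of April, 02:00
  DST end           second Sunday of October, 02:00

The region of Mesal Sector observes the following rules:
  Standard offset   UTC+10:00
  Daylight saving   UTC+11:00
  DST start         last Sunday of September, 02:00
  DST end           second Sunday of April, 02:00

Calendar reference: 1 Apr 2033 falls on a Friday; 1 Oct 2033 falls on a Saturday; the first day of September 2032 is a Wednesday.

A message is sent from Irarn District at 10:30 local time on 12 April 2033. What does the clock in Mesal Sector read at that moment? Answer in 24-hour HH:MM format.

1 April 2033 is a Friday, so Sundays fall on 3, 10, 17, 24; the last is April 24.
1 October 2033 is a Saturday, so the first Sunday is October 2 and the second is October 9.
Daylight saving runs 24 April – 9 October; 12 April 2033 is outside that window, so Irarn District is on standard time at UTC−01:00.
10:30 Irarn District + 1h = 11:30 UTC.
1 September 2032 is a Wednesday, so Sundays fall on 5, 12, 19, 26; the last is September 26.
1 April 2033 is a Friday, so the first Sunday is April 3 and the second is April 10.
At the standard offset (UTC+10:00), 11:30 UTC + 10h = 21:30 Mesal Sector standard time.
Daylight saving runs 26 September 2032 – 10 April 2033; the standard-time date in Mesal Sector, 12 April 2033, is outside that window, so Mesal Sector is on standard time at UTC+10:00.
11:30 UTC + 10h = 21:30 Mesal Sector.

21:30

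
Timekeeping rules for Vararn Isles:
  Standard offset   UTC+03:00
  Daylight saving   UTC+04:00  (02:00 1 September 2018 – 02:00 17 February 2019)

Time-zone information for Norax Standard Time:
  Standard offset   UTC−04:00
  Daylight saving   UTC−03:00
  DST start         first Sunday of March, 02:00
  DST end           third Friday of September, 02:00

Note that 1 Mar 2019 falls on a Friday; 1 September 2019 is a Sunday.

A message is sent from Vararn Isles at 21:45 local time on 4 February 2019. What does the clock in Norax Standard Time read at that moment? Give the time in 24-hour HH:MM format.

4 February 2019 lies within the daylight-saving period (1 September 2018 – 17 February 2019), so Vararn Isles is on daylight time, UTC+04:00.
21:45 Vararn Isles − 4h = 17:45 UTC.
1 March 2019 is a Friday, so the first Sunday is March 3.
1 September 2019 is a Sunday, so the first Friday is September 6 and the third is September 20.
At the standard offset (UTC−04:00), 17:45 UTC − 4h = 13:45 Norax Standard Time standard time.
The standard-time date in Norax Standard Time, 4 February 2019, does not fall between 3 March and 20 September, so daylight saving is not in effect and Norax Standard Time is at UTC−04:00.
17:45 UTC − 4h = 13:45 Norax Standard Time.

13:45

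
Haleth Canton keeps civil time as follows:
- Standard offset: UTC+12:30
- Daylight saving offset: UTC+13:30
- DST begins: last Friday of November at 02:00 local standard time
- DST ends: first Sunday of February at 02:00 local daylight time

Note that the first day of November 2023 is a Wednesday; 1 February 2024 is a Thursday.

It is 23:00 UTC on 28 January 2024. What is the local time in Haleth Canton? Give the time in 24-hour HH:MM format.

12:30

1 November 2023 is a Wednesday, so Fridays fall on 3, 10, 17, 24; the last is November 24.
1 February 2024 is a Thursday, so the first Sunday is February 4.
At the standard offset (UTC+12:30), 23:00 UTC + 12h30m = 11:30 Haleth Canton standard time (rolling into the next day, 29 January 2024).
The standard-time date in Haleth Canton, 29 January 2024, falls between 24 November 2023 and 4 February 2024, so daylight saving is in effect and Haleth Canton is at UTC+13:30.
23:00 UTC + 13h30m = 12:30 local (rolling into the next day, 29 January 2024).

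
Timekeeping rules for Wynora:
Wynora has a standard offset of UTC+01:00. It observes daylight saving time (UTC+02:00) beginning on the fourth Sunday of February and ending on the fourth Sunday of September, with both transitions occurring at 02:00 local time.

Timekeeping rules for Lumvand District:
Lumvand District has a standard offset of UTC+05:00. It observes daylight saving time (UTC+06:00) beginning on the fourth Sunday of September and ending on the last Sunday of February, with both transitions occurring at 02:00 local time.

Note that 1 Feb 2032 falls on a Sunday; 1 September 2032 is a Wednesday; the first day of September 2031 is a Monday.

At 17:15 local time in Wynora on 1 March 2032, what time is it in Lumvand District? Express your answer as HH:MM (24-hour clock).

1 February 2032 is a Sunday, so the first Sunday is February 1 and the fourth is February 22.
1 September 2032 is a Wednesday, so the first Sunday is September 5 and the fourth is September 26.
1 March 2032 falls between 22 February and 26 September, so daylight saving is in effect and Wynora is at UTC+02:00.
17:15 Wynora − 2h = 15:15 UTC.
1 September 2031 is a Monday, so the first Sunday is September 7 and the fourth is September 28.
1 February 2032 is a Sunday, so Sundays fall on 1, 8, 15, 22, 29; the last is February 29.
At the standard offset (UTC+05:00), 15:15 UTC + 5h = 20:15 Lumvand District standard time.
The standard-time date in Lumvand District, 1 March 2032, does not fall between 28 September 2031 and 29 February 2032, so daylight saving is not in effect and Lumvand District is at UTC+05:00.
15:15 UTC + 5h = 20:15 Lumvand District.

20:15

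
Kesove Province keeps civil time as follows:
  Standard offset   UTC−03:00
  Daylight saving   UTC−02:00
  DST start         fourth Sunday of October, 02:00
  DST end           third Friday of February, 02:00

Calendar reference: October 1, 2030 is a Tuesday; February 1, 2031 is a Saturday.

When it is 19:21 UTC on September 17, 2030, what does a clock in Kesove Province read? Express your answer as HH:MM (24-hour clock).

16:21

1 October 2030 is a Tuesday, so the first Sunday is October 6 and the fourth is October 27.
1 February 2031 is a Saturday, so the first Friday is February 7 and the third is February 21.
At the standard offset (UTC−03:00), 19:21 UTC − 3h = 16:21 Kesove Province standard time.
The standard-time date in Kesove Province, September 17, 2030, does not fall between 27 October 2030 and 21 February 2031, so daylight saving is not in effect and Kesove Province is at UTC−03:00.
19:21 UTC − 3h = 16:21 local.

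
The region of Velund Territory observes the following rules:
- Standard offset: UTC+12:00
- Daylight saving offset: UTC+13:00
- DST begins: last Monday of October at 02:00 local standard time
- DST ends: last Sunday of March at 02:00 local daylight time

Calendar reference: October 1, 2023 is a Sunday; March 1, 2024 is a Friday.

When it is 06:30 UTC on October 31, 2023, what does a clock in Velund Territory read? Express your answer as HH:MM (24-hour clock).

1 October 2023 is a Sunday, so Mondays fall on 2, 9, 16, 23, 30; the last is October 30.
1 March 2024 is a Friday, so Sundays fall on 3, 10, 17, 24, 31; the last is March 31.
At the standard offset (UTC+12:00), 06:30 UTC + 12h = 18:30 Velund Territory standard time.
The standard-time date in Velund Territory, October 31, 2023, lies within the daylight-saving period (30 October 2023 – 31 March 2024), so Velund Territory is on daylight time, UTC+13:00.
06:30 UTC + 13h = 19:30 local.

19:30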